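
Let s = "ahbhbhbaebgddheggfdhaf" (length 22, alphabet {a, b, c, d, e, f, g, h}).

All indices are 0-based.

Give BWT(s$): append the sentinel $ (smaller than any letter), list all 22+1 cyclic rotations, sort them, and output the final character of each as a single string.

rank  rotation                 last
    0  $ahbhbhbaebgddheggfdhaf  f
    1  aebgddheggfdhaf$ahbhbhb  b
    2  af$ahbhbhbaebgddheggfdh  h
    3  ahbhbhbaebgddheggfdhaf$  $
    4  baebgddheggfdhaf$ahbhbh  h
    5  bgddheggfdhaf$ahbhbhbae  e
    6  bhbaebgddheggfdhaf$ahbh  h
    7  bhbhbaebgddheggfdhaf$ah  h
    8  ddheggfdhaf$ahbhbhbaebg  g
    9  dhaf$ahbhbhbaebgddheggf  f
   10  dheggfdhaf$ahbhbhbaebgd  d
   11  ebgddheggfdhaf$ahbhbhba  a
   12  eggfdhaf$ahbhbhbaebgddh  h
   13  f$ahbhbhbaebgddheggfdha  a
   14  fdhaf$ahbhbhbaebgddhegg  g
   15  gddheggfdhaf$ahbhbhbaeb  b
   16  gfdhaf$ahbhbhbaebgddheg  g
   17  ggfdhaf$ahbhbhbaebgddhe  e
   18  haf$ahbhbhbaebgddheggfd  d
   19  hbaebgddheggfdhaf$ahbhb  b
   20  hbhbaebgddheggfdhaf$ahb  b
   21  hbhbhbaebgddheggfdhaf$a  a
   22  heggfdhaf$ahbhbhbaebgdd  d

fbh$hehhgfdahagbgedbbad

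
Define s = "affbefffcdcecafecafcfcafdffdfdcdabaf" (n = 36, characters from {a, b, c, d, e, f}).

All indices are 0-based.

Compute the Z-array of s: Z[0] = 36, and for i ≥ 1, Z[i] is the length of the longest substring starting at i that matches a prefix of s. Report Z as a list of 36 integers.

Z[0]=36
i=1: outside box; Z[1]=0
i=2: outside box; Z[2]=0
i=3: outside box; Z[3]=0
i=4: outside box; Z[4]=0
i=5: outside box; Z[5]=0
i=6: outside box; Z[6]=0
i=7: outside box; Z[7]=0
i=8: outside box; Z[8]=0
i=9: outside box; Z[9]=0
i=10: outside box; Z[10]=0
i=11: outside box; Z[11]=0
i=12: outside box; Z[12]=0
i=13: outside box; Z[13]=2 scan→box=[13,15)
i=14: min(r-i=1, Z[1]=0)=0; Z[14]=0
i=15: outside box; Z[15]=0
i=16: outside box; Z[16]=0
i=17: outside box; Z[17]=2 scan→box=[17,19)
i=18: min(r-i=1, Z[1]=0)=0; Z[18]=0
i=19: outside box; Z[19]=0
i=20: outside box; Z[20]=0
i=21: outside box; Z[21]=0
i=22: outside box; Z[22]=2 scan→box=[22,24)
i=23: min(r-i=1, Z[1]=0)=0; Z[23]=0
i=24: outside box; Z[24]=0
i=25: outside box; Z[25]=0
i=26: outside box; Z[26]=0
i=27: outside box; Z[27]=0
i=28: outside box; Z[28]=0
i=29: outside box; Z[29]=0
i=30: outside box; Z[30]=0
i=31: outside box; Z[31]=0
i=32: outside box; Z[32]=1 scan→box=[32,33)
i=33: outside box; Z[33]=0
i=34: outside box; Z[34]=2 scan→box=[34,36)
i=35: min(r-i=1, Z[1]=0)=0; Z[35]=0

[36, 0, 0, 0, 0, 0, 0, 0, 0, 0, 0, 0, 0, 2, 0, 0, 0, 2, 0, 0, 0, 0, 2, 0, 0, 0, 0, 0, 0, 0, 0, 0, 1, 0, 2, 0]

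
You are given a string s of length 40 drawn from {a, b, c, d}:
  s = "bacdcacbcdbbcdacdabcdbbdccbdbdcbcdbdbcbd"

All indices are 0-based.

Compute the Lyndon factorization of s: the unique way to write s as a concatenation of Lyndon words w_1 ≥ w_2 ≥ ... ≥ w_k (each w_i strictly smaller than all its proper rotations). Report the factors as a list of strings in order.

emit factor 1: 'b' (i=0, period=1)
emit factor 2: 'acdc' (i=1, period=4)
emit factor 3: 'acbcdbbcdacd' (i=5, period=12)
emit factor 4: 'abcdbbdccbdbdcbcdbdbcbd' (i=17, period=23)

["b", "acdc", "acbcdbbcdacd", "abcdbbdccbdbdcbcdbdbcbd"]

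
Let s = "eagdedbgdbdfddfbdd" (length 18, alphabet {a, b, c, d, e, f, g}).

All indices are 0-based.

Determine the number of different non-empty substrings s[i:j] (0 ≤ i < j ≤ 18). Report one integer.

154

rank→(start, suffix):
  0 → (1, 'agdedbgdbdfddfbdd')
  1 → (15, 'bdd')
  2 → (9, 'bdfddfbdd')
  3 → (6, 'bgdbdfddfbdd')
  4 → (17, 'd')
  5 → (8, 'dbdfddfbdd')
  6 → (5, 'dbgdbdfddfbdd')
  7 → (16, 'dd')
  8 → (12, 'ddfbdd')
  9 → (3, 'dedbgdbdfddfbdd')
  10 → (13, 'dfbdd')
  11 → (10, 'dfddfbdd')
  12 → (0, 'eagdedbgdbdfddfbdd')
  13 → (4, 'edbgdbdfddfbdd')
  14 → (14, 'fbdd')
  15 → (11, 'fddfbdd')
  16 → (7, 'gdbdfddfbdd')
  17 → (2, 'gdedbgdbdfddfbdd')

SA = [1, 15, 9, 6, 17, 8, 5, 16, 12, 3, 13, 10, 0, 4, 14, 11, 7, 2]
[i] adj suffixes → lcp
  [1] 1/15 → 0 ('')
  [2] 15/9 → 2 ('bd')
  [3] 9/6 → 1 ('b')
  [4] 6/17 → 0 ('')
  [5] 17/8 → 1 ('d')
  [6] 8/5 → 2 ('db')
  [7] 5/16 → 1 ('d')
  [8] 16/12 → 2 ('dd')
  [9] 12/3 → 1 ('d')
  [10] 3/13 → 1 ('d')
  [11] 13/10 → 2 ('df')
  [12] 10/0 → 0 ('')
  [13] 0/4 → 1 ('e')
  [14] 4/14 → 0 ('')
  [15] 14/11 → 1 ('f')
  [16] 11/7 → 0 ('')
  [17] 7/2 → 2 ('gd')

n(n+1)/2 = 18·19/2 = 171
Σ LCP = 0 + 0 + 2 + 1 + 0 + 1 + 2 + 1 + 2 + 1 + 1 + 2 + 0 + 1 + 0 + 1 + 0 + 2 = 17
distinct = 171 − 17 = 154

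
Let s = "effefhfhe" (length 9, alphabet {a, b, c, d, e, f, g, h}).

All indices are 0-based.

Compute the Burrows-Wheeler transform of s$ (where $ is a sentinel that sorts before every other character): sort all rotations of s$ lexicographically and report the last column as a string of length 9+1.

rank  rotation    last
    0  $effefhfhe  e
    1  e$effefhfh  h
    2  effefhfhe$  $
    3  efhfhe$eff  f
    4  fefhfhe$ef  f
    5  ffefhfhe$e  e
    6  fhe$effefh  h
    7  fhfhe$effe  e
    8  he$effefhf  f
    9  hfhe$effef  f

eh$ffeheff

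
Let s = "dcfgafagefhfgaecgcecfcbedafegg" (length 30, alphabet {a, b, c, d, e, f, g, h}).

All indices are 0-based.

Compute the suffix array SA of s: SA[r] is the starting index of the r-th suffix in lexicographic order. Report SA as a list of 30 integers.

sorted suffixes:
  #0 SA[0]=13  'aecgcecfcbedafegg'
  #1 SA[1]=4  'afagefhfgaecgcecfcbedafegg'
  #2 SA[2]=25  'afegg'
  #3 SA[3]=6  'agefhfgaecgcecfcbedafegg'
  #4 SA[4]=22  'bedafegg'
  #5 SA[5]=21  'cbedafegg'
  #6 SA[6]=17  'cecfcbedafegg'
  #7 SA[7]=19  'cfcbedafegg'
  #8 SA[8]=1  'cfgafagefhfgaecgcecfcbedafegg'
  #9 SA[9]=15  'cgcecfcbedafegg'
  #10 SA[10]=24  'dafegg'
  #11 SA[11]=0  'dcfgafagefhfgaecgcecfcbedafegg'
  #12 SA[12]=18  'ecfcbedafegg'
  #13 SA[13]=14  'ecgcecfcbedafegg'
  #14 SA[14]=23  'edafegg'
  #15 SA[15]=8  'efhfgaecgcecfcbedafegg'
  #16 SA[16]=27  'egg'
  #17 SA[17]=5  'fagefhfgaecgcecfcbedafegg'
  #18 SA[18]=20  'fcbedafegg'
  #19 SA[19]=26  'fegg'
  #20 SA[20]=11  'fgaecgcecfcbedafegg'
  #21 SA[21]=2  'fgafagefhfgaecgcecfcbedafegg'
  #22 SA[22]=9  'fhfgaecgcecfcbedafegg'
  #23 SA[23]=29  'g'
  #24 SA[24]=12  'gaecgcecfcbedafegg'
  #25 SA[25]=3  'gafagefhfgaecgcecfcbedafegg'
  #26 SA[26]=16  'gcecfcbedafegg'
  #27 SA[27]=7  'gefhfgaecgcecfcbedafegg'
  #28 SA[28]=28  'gg'
  #29 SA[29]=10  'hfgaecgcecfcbedafegg'

[13, 4, 25, 6, 22, 21, 17, 19, 1, 15, 24, 0, 18, 14, 23, 8, 27, 5, 20, 26, 11, 2, 9, 29, 12, 3, 16, 7, 28, 10]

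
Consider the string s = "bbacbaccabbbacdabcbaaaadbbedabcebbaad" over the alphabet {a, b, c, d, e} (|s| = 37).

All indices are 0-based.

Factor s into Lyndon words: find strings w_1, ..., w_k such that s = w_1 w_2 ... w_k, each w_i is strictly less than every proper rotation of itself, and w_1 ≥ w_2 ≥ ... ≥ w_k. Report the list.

["b", "b", "acbacc", "abbbacdabcb", "aaaadbbedabcebbaad"]

emit factor 1: 'b' (i=0, period=1)
emit factor 2: 'b' (i=1, period=1)
emit factor 3: 'acbacc' (i=2, period=6)
emit factor 4: 'abbbacdabcb' (i=8, period=11)
emit factor 5: 'aaaadbbedabcebbaad' (i=19, period=18)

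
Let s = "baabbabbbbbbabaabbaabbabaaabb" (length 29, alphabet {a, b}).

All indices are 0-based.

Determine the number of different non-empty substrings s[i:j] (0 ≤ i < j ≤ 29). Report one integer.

rank | idx | suffix
   0 |  24 | aaabb
   1 |  25 | aabb
   2 |  14 | aabbaabbabaaabb
   3 |  18 | aabbabaaabb
   4 |   1 | aabbabbbbbbabaabbaabbabaaabb
   5 |  22 | abaaabb
   6 |  12 | abaabbaabbabaaabb
   7 |  26 | abb
   8 |  15 | abbaabbabaaabb
   9 |  19 | abbabaaabb
  10 |   2 | abbabbbbbbabaabbaabbabaaabb
  11 |   5 | abbbbbbabaabbaabbabaaabb
  12 |  28 | b
  13 |  23 | baaabb
  14 |  13 | baabbaabbabaaabb
  15 |  17 | baabbabaaabb
  16 |   0 | baabbabbbbbbabaabbaabbabaaabb
  17 |  21 | babaaabb
  18 |  11 | babaabbaabbabaaabb
  19 |   4 | babbbbbbabaabbaabbabaaabb
  20 |  27 | bb
  21 |  16 | bbaabbabaaabb
  22 |  20 | bbabaaabb
  23 |  10 | bbabaabbaabbabaaabb
  24 |   3 | bbabbbbbbabaabbaabbabaaabb
  25 |   9 | bbbabaabbaabbabaaabb
  26 |   8 | bbbbabaabbaabbabaaabb
  27 |   7 | bbbbbabaabbaabbabaaabb
  28 |   6 | bbbbbbabaabbaabbabaaabb

SA = [24, 25, 14, 18, 1, 22, 12, 26, 15, 19, 2, 5, 28, 23, 13, 17, 0, 21, 11, 4, 27, 16, 20, 10, 3, 9, 8, 7, 6]
i: (SA[i-1],SA[i]) lcp shared
  1: (24,25) 2 'aa'
  2: (25,14) 4 'aabb'
  3: (14,18) 5 'aabba'
  4: (18,1) 6 'aabbab'
  5: (1,22) 1 'a'
  6: (22,12) 4 'abaa'
  7: (12,26) 2 'ab'
  8: (26,15) 3 'abb'
  9: (15,19) 4 'abba'
  10: (19,2) 5 'abbab'
  11: (2,5) 3 'abb'
  12: (5,28) 0 ''
  13: (28,23) 1 'b'
  14: (23,13) 3 'baa'
  15: (13,17) 6 'baabba'
  16: (17,0) 7 'baabbab'
  17: (0,21) 2 'ba'
  18: (21,11) 5 'babaa'
  19: (11,4) 3 'bab'
  20: (4,27) 1 'b'
  21: (27,16) 2 'bb'
  22: (16,20) 3 'bba'
  23: (20,10) 6 'bbabaa'
  24: (10,3) 4 'bbab'
  25: (3,9) 2 'bb'
  26: (9,8) 3 'bbb'
  27: (8,7) 4 'bbbb'
  28: (7,6) 5 'bbbbb'

n(n+1)/2 = 29·30/2 = 435
Σ LCP = 0 + 2 + 4 + 5 + 6 + 1 + 4 + 2 + 3 + 4 + 5 + 3 + 0 + 1 + 3 + 6 + 7 + 2 + 5 + 3 + 1 + 2 + 3 + 6 + 4 + 2 + 3 + 4 + 5 = 96
distinct = 435 − 96 = 339

339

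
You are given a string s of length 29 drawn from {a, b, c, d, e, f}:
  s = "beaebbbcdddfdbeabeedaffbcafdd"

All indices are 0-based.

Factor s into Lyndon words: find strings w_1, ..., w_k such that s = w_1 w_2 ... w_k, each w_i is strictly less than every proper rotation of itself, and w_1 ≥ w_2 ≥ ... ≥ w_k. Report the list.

emit factor 1: 'be' (i=0, period=2)
emit factor 2: 'aebbbcdddfdbe' (i=2, period=13)
emit factor 3: 'abeedaffbcafdd' (i=15, period=14)

["be", "aebbbcdddfdbe", "abeedaffbcafdd"]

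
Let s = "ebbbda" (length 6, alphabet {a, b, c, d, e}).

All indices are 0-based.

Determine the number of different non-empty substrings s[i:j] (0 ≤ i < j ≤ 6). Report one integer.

18

rank→(start, suffix):
  0 → (5, 'a')
  1 → (1, 'bbbda')
  2 → (2, 'bbda')
  3 → (3, 'bda')
  4 → (4, 'da')
  5 → (0, 'ebbbda')

SA = [5, 1, 2, 3, 4, 0]
[i] adj suffixes → lcp
  [1] 5/1 → 0 ('')
  [2] 1/2 → 2 ('bb')
  [3] 2/3 → 1 ('b')
  [4] 3/4 → 0 ('')
  [5] 4/0 → 0 ('')

n(n+1)/2 = 6·7/2 = 21
Σ LCP = 0 + 0 + 2 + 1 + 0 + 0 = 3
distinct = 21 − 3 = 18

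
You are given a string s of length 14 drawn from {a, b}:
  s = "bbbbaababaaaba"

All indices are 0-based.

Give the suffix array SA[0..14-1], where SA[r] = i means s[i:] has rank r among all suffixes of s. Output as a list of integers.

rank | idx | suffix
   0 |  13 | a
   1 |   9 | aaaba
   2 |  10 | aaba
   3 |   4 | aababaaaba
   4 |  11 | aba
   5 |   7 | abaaaba
   6 |   5 | ababaaaba
   7 |  12 | ba
   8 |   8 | baaaba
   9 |   3 | baababaaaba
  10 |   6 | babaaaba
  11 |   2 | bbaababaaaba
  12 |   1 | bbbaababaaaba
  13 |   0 | bbbbaababaaaba

[13, 9, 10, 4, 11, 7, 5, 12, 8, 3, 6, 2, 1, 0]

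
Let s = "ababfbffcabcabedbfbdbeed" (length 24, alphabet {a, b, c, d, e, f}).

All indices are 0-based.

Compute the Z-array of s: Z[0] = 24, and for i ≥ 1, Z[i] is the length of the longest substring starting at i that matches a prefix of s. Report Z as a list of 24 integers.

Z[0]=24
i=1: outside box; Z[1]=0
i=2: outside box; Z[2]=2 extend→box=[2,4)
i=3: min(r-i=1, Z[1]=0)=0; Z[3]=0
i=4: outside box; Z[4]=0
i=5: outside box; Z[5]=0
i=6: outside box; Z[6]=0
i=7: outside box; Z[7]=0
i=8: outside box; Z[8]=0
i=9: outside box; Z[9]=2 extend→box=[9,11)
i=10: min(r-i=1, Z[1]=0)=0; Z[10]=0
i=11: outside box; Z[11]=0
i=12: outside box; Z[12]=2 extend→box=[12,14)
i=13: min(r-i=1, Z[1]=0)=0; Z[13]=0
i=14: outside box; Z[14]=0
i=15: outside box; Z[15]=0
i=16: outside box; Z[16]=0
i=17: outside box; Z[17]=0
i=18: outside box; Z[18]=0
i=19: outside box; Z[19]=0
i=20: outside box; Z[20]=0
i=21: outside box; Z[21]=0
i=22: outside box; Z[22]=0
i=23: outside box; Z[23]=0

[24, 0, 2, 0, 0, 0, 0, 0, 0, 2, 0, 0, 2, 0, 0, 0, 0, 0, 0, 0, 0, 0, 0, 0]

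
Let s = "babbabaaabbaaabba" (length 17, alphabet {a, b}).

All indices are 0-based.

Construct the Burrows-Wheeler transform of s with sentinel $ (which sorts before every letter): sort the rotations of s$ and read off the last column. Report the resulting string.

rank  rotation            last
    0  $babbabaaabbaaabba  a
    1  a$babbabaaabbaaabb  b
    2  aaabba$babbabaaabb  b
    3  aaabbaaabba$babbab  b
    4  aabba$babbabaaabba  a
    5  aabbaaabba$babbaba  a
    6  abaaabbaaabba$babb  b
    7  abba$babbabaaabbaa  a
    8  abbaaabba$babbabaa  a
    9  abbabaaabbaaabba$b  b
   10  ba$babbabaaabbaaab  b
   11  baaabba$babbabaaab  b
   12  baaabbaaabba$babba  a
   13  babaaabbaaabba$bab  b
   14  babbabaaabbaaabba$  $
   15  bba$babbabaaabbaaa  a
   16  bbaaabba$babbabaaa  a
   17  bbabaaabbaaabba$ba  a

abbbaabaabbbab$aaa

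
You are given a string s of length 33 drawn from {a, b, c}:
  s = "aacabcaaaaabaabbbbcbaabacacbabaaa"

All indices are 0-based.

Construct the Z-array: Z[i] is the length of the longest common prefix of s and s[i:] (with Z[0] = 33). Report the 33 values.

[33, 1, 0, 1, 0, 0, 2, 2, 2, 2, 1, 0, 2, 1, 0, 0, 0, 0, 0, 0, 2, 1, 0, 1, 0, 1, 0, 0, 1, 0, 2, 2, 1]

Z[0]=33
i=1: i≥r, start 0; Z[1]=1 extend→box=[1,2)
i=2: i≥r, start 0; Z[2]=0
i=3: i≥r, start 0; Z[3]=1 extend→box=[3,4)
i=4: i≥r, start 0; Z[4]=0
i=5: i≥r, start 0; Z[5]=0
i=6: i≥r, start 0; Z[6]=2 extend→box=[6,8)
i=7: min(r-i=1, Z[1]=1)=1; Z[7]=2 extend→box=[7,9)
i=8: min(r-i=1, Z[1]=1)=1; Z[8]=2 extend→box=[8,10)
i=9: min(r-i=1, Z[1]=1)=1; Z[9]=2 extend→box=[9,11)
i=10: min(r-i=1, Z[1]=1)=1; Z[10]=1
i=11: i≥r, start 0; Z[11]=0
i=12: i≥r, start 0; Z[12]=2 extend→box=[12,14)
i=13: min(r-i=1, Z[1]=1)=1; Z[13]=1
i=14: i≥r, start 0; Z[14]=0
i=15: i≥r, start 0; Z[15]=0
i=16: i≥r, start 0; Z[16]=0
i=17: i≥r, start 0; Z[17]=0
i=18: i≥r, start 0; Z[18]=0
i=19: i≥r, start 0; Z[19]=0
i=20: i≥r, start 0; Z[20]=2 extend→box=[20,22)
i=21: min(r-i=1, Z[1]=1)=1; Z[21]=1
i=22: i≥r, start 0; Z[22]=0
i=23: i≥r, start 0; Z[23]=1 extend→box=[23,24)
i=24: i≥r, start 0; Z[24]=0
i=25: i≥r, start 0; Z[25]=1 extend→box=[25,26)
i=26: i≥r, start 0; Z[26]=0
i=27: i≥r, start 0; Z[27]=0
i=28: i≥r, start 0; Z[28]=1 extend→box=[28,29)
i=29: i≥r, start 0; Z[29]=0
i=30: i≥r, start 0; Z[30]=2 extend→box=[30,32)
i=31: min(r-i=1, Z[1]=1)=1; Z[31]=2 extend→box=[31,33)
i=32: min(r-i=1, Z[1]=1)=1; Z[32]=1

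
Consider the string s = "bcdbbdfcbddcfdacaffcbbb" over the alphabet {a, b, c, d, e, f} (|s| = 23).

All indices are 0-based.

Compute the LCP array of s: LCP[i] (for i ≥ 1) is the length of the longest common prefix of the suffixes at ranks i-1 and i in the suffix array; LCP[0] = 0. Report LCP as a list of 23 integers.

sorted suffixes:
  #0 SA[0]=14  'acaffcbbb'
  #1 SA[1]=16  'affcbbb'
  #2 SA[2]=22  'b'
  #3 SA[3]=21  'bb'
  #4 SA[4]=20  'bbb'
  #5 SA[5]=3  'bbdfcbddcfdacaffcbbb'
  #6 SA[6]=0  'bcdbbdfcbddcfdacaffcbbb'
  #7 SA[7]=8  'bddcfdacaffcbbb'
  #8 SA[8]=4  'bdfcbddcfdacaffcbbb'
  #9 SA[9]=15  'caffcbbb'
  #10 SA[10]=19  'cbbb'
  #11 SA[11]=7  'cbddcfdacaffcbbb'
  #12 SA[12]=1  'cdbbdfcbddcfdacaffcbbb'
  #13 SA[13]=11  'cfdacaffcbbb'
  #14 SA[14]=13  'dacaffcbbb'
  #15 SA[15]=2  'dbbdfcbddcfdacaffcbbb'
  #16 SA[16]=10  'dcfdacaffcbbb'
  #17 SA[17]=9  'ddcfdacaffcbbb'
  #18 SA[18]=5  'dfcbddcfdacaffcbbb'
  #19 SA[19]=18  'fcbbb'
  #20 SA[20]=6  'fcbddcfdacaffcbbb'
  #21 SA[21]=12  'fdacaffcbbb'
  #22 SA[22]=17  'ffcbbb'

SA = [14, 16, 22, 21, 20, 3, 0, 8, 4, 15, 19, 7, 1, 11, 13, 2, 10, 9, 5, 18, 6, 12, 17]
rank  pair      lcp
   1  s[14:],s[16:]  1  'a'
   2  s[16:],s[22:]  0  ''
   3  s[22:],s[21:]  1  'b'
   4  s[21:],s[20:]  2  'bb'
   5  s[20:],s[3:]  2  'bb'
   6  s[3:],s[0:]  1  'b'
   7  s[0:],s[8:]  1  'b'
   8  s[8:],s[4:]  2  'bd'
   9  s[4:],s[15:]  0  ''
  10  s[15:],s[19:]  1  'c'
  11  s[19:],s[7:]  2  'cb'
  12  s[7:],s[1:]  1  'c'
  13  s[1:],s[11:]  1  'c'
  14  s[11:],s[13:]  0  ''
  15  s[13:],s[2:]  1  'd'
  16  s[2:],s[10:]  1  'd'
  17  s[10:],s[9:]  1  'd'
  18  s[9:],s[5:]  1  'd'
  19  s[5:],s[18:]  0  ''
  20  s[18:],s[6:]  3  'fcb'
  21  s[6:],s[12:]  1  'f'
  22  s[12:],s[17:]  1  'f'

[0, 1, 0, 1, 2, 2, 1, 1, 2, 0, 1, 2, 1, 1, 0, 1, 1, 1, 1, 0, 3, 1, 1]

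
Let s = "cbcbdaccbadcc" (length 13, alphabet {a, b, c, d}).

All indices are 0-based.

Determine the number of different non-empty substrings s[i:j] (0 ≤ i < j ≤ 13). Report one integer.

79

rank→(start, suffix):
  0 → (5, 'accbadcc')
  1 → (9, 'adcc')
  2 → (8, 'badcc')
  3 → (1, 'bcbdaccbadcc')
  4 → (3, 'bdaccbadcc')
  5 → (12, 'c')
  6 → (7, 'cbadcc')
  7 → (0, 'cbcbdaccbadcc')
  8 → (2, 'cbdaccbadcc')
  9 → (11, 'cc')
  10 → (6, 'ccbadcc')
  11 → (4, 'daccbadcc')
  12 → (10, 'dcc')

SA = [5, 9, 8, 1, 3, 12, 7, 0, 2, 11, 6, 4, 10]
rank  pair      lcp
   1  s[5:],s[9:]  1  'a'
   2  s[9:],s[8:]  0  ''
   3  s[8:],s[1:]  1  'b'
   4  s[1:],s[3:]  1  'b'
   5  s[3:],s[12:]  0  ''
   6  s[12:],s[7:]  1  'c'
   7  s[7:],s[0:]  2  'cb'
   8  s[0:],s[2:]  2  'cb'
   9  s[2:],s[11:]  1  'c'
  10  s[11:],s[6:]  2  'cc'
  11  s[6:],s[4:]  0  ''
  12  s[4:],s[10:]  1  'd'

n(n+1)/2 = 13·14/2 = 91
Σ LCP = 0 + 1 + 0 + 1 + 1 + 0 + 1 + 2 + 2 + 1 + 2 + 0 + 1 = 12
distinct = 91 − 12 = 79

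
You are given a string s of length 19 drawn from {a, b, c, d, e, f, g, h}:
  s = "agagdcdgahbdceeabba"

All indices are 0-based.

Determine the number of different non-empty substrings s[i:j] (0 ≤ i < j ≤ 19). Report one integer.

175

rank→(start, suffix):
  0 → (18, 'a')
  1 → (15, 'abba')
  2 → (0, 'agagdcdgahbdceeabba')
  3 → (2, 'agdcdgahbdceeabba')
  4 → (8, 'ahbdceeabba')
  5 → (17, 'ba')
  6 → (16, 'bba')
  7 → (10, 'bdceeabba')
  8 → (5, 'cdgahbdceeabba')
  9 → (12, 'ceeabba')
  10 → (4, 'dcdgahbdceeabba')
  11 → (11, 'dceeabba')
  12 → (6, 'dgahbdceeabba')
  13 → (14, 'eabba')
  14 → (13, 'eeabba')
  15 → (1, 'gagdcdgahbdceeabba')
  16 → (7, 'gahbdceeabba')
  17 → (3, 'gdcdgahbdceeabba')
  18 → (9, 'hbdceeabba')

SA = [18, 15, 0, 2, 8, 17, 16, 10, 5, 12, 4, 11, 6, 14, 13, 1, 7, 3, 9]
rank  pair      lcp
   1  s[18:],s[15:]  1  'a'
   2  s[15:],s[0:]  1  'a'
   3  s[0:],s[2:]  2  'ag'
   4  s[2:],s[8:]  1  'a'
   5  s[8:],s[17:]  0  ''
   6  s[17:],s[16:]  1  'b'
   7  s[16:],s[10:]  1  'b'
   8  s[10:],s[5:]  0  ''
   9  s[5:],s[12:]  1  'c'
  10  s[12:],s[4:]  0  ''
  11  s[4:],s[11:]  2  'dc'
  12  s[11:],s[6:]  1  'd'
  13  s[6:],s[14:]  0  ''
  14  s[14:],s[13:]  1  'e'
  15  s[13:],s[1:]  0  ''
  16  s[1:],s[7:]  2  'ga'
  17  s[7:],s[3:]  1  'g'
  18  s[3:],s[9:]  0  ''

n(n+1)/2 = 19·20/2 = 190
Σ LCP = 0 + 1 + 1 + 2 + 1 + 0 + 1 + 1 + 0 + 1 + 0 + 2 + 1 + 0 + 1 + 0 + 2 + 1 + 0 = 15
distinct = 190 − 15 = 175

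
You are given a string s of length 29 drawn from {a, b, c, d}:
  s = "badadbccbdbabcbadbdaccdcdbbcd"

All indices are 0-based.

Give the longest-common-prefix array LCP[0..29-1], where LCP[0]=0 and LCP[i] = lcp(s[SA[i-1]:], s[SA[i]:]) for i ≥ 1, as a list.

rank | idx | suffix
   0 |  11 | abcbadbdaccdcdbbcd
   1 |  19 | accdcdbbcd
   2 |   1 | adadbccbdbabcbadbdaccdcdbbcd
   3 |   3 | adbccbdbabcbadbdaccdcdbbcd
   4 |  15 | adbdaccdcdbbcd
   5 |  10 | babcbadbdaccdcdbbcd
   6 |   0 | badadbccbdbabcbadbdaccdcdbbcd
   7 |  14 | badbdaccdcdbbcd
   8 |  25 | bbcd
   9 |  12 | bcbadbdaccdcdbbcd
  10 |   5 | bccbdbabcbadbdaccdcdbbcd
  11 |  26 | bcd
  12 |  17 | bdaccdcdbbcd
  13 |   8 | bdbabcbadbdaccdcdbbcd
  14 |  13 | cbadbdaccdcdbbcd
  15 |   7 | cbdbabcbadbdaccdcdbbcd
  16 |   6 | ccbdbabcbadbdaccdcdbbcd
  17 |  20 | ccdcdbbcd
  18 |  27 | cd
  19 |  23 | cdbbcd
  20 |  21 | cdcdbbcd
  21 |  28 | d
  22 |  18 | daccdcdbbcd
  23 |   2 | dadbccbdbabcbadbdaccdcdbbcd
  24 |   9 | dbabcbadbdaccdcdbbcd
  25 |  24 | dbbcd
  26 |   4 | dbccbdbabcbadbdaccdcdbbcd
  27 |  16 | dbdaccdcdbbcd
  28 |  22 | dcdbbcd

SA = [11, 19, 1, 3, 15, 10, 0, 14, 25, 12, 5, 26, 17, 8, 13, 7, 6, 20, 27, 23, 21, 28, 18, 2, 9, 24, 4, 16, 22]
[i] adj suffixes → lcp
  [1] 11/19 → 1 ('a')
  [2] 19/1 → 1 ('a')
  [3] 1/3 → 2 ('ad')
  [4] 3/15 → 3 ('adb')
  [5] 15/10 → 0 ('')
  [6] 10/0 → 2 ('ba')
  [7] 0/14 → 3 ('bad')
  [8] 14/25 → 1 ('b')
  [9] 25/12 → 1 ('b')
  [10] 12/5 → 2 ('bc')
  [11] 5/26 → 2 ('bc')
  [12] 26/17 → 1 ('b')
  [13] 17/8 → 2 ('bd')
  [14] 8/13 → 0 ('')
  [15] 13/7 → 2 ('cb')
  [16] 7/6 → 1 ('c')
  [17] 6/20 → 2 ('cc')
  [18] 20/27 → 1 ('c')
  [19] 27/23 → 2 ('cd')
  [20] 23/21 → 2 ('cd')
  [21] 21/28 → 0 ('')
  [22] 28/18 → 1 ('d')
  [23] 18/2 → 2 ('da')
  [24] 2/9 → 1 ('d')
  [25] 9/24 → 2 ('db')
  [26] 24/4 → 2 ('db')
  [27] 4/16 → 2 ('db')
  [28] 16/22 → 1 ('d')

[0, 1, 1, 2, 3, 0, 2, 3, 1, 1, 2, 2, 1, 2, 0, 2, 1, 2, 1, 2, 2, 0, 1, 2, 1, 2, 2, 2, 1]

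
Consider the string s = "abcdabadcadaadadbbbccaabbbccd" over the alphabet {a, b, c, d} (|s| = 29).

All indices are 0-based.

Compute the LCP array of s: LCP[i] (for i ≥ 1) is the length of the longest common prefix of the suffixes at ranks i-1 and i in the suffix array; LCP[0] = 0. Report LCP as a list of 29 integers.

rank→(start, suffix):
  0 → (21, 'aabbbccd')
  1 → (11, 'aadadbbbccaabbbccd')
  2 → (4, 'abadcadaadadbbbccaabbbccd')
  3 → (22, 'abbbccd')
  4 → (0, 'abcdabadcadaadadbbbccaabbbccd')
  5 → (9, 'adaadadbbbccaabbbccd')
  6 → (12, 'adadbbbccaabbbccd')
  7 → (14, 'adbbbccaabbbccd')
  8 → (6, 'adcadaadadbbbccaabbbccd')
  9 → (5, 'badcadaadadbbbccaabbbccd')
  10 → (16, 'bbbccaabbbccd')
  11 → (23, 'bbbccd')
  12 → (17, 'bbccaabbbccd')
  13 → (24, 'bbccd')
  14 → (18, 'bccaabbbccd')
  15 → (25, 'bccd')
  16 → (1, 'bcdabadcadaadadbbbccaabbbccd')
  17 → (20, 'caabbbccd')
  18 → (8, 'cadaadadbbbccaabbbccd')
  19 → (19, 'ccaabbbccd')
  20 → (26, 'ccd')
  21 → (27, 'cd')
  22 → (2, 'cdabadcadaadadbbbccaabbbccd')
  23 → (28, 'd')
  24 → (10, 'daadadbbbccaabbbccd')
  25 → (3, 'dabadcadaadadbbbccaabbbccd')
  26 → (13, 'dadbbbccaabbbccd')
  27 → (15, 'dbbbccaabbbccd')
  28 → (7, 'dcadaadadbbbccaabbbccd')

SA = [21, 11, 4, 22, 0, 9, 12, 14, 6, 5, 16, 23, 17, 24, 18, 25, 1, 20, 8, 19, 26, 27, 2, 28, 10, 3, 13, 15, 7]
i: (SA[i-1],SA[i]) lcp shared
  1: (21,11) 2 'aa'
  2: (11,4) 1 'a'
  3: (4,22) 2 'ab'
  4: (22,0) 2 'ab'
  5: (0,9) 1 'a'
  6: (9,12) 3 'ada'
  7: (12,14) 2 'ad'
  8: (14,6) 2 'ad'
  9: (6,5) 0 ''
  10: (5,16) 1 'b'
  11: (16,23) 5 'bbbcc'
  12: (23,17) 2 'bb'
  13: (17,24) 4 'bbcc'
  14: (24,18) 1 'b'
  15: (18,25) 3 'bcc'
  16: (25,1) 2 'bc'
  17: (1,20) 0 ''
  18: (20,8) 2 'ca'
  19: (8,19) 1 'c'
  20: (19,26) 2 'cc'
  21: (26,27) 1 'c'
  22: (27,2) 2 'cd'
  23: (2,28) 0 ''
  24: (28,10) 1 'd'
  25: (10,3) 2 'da'
  26: (3,13) 2 'da'
  27: (13,15) 1 'd'
  28: (15,7) 1 'd'

[0, 2, 1, 2, 2, 1, 3, 2, 2, 0, 1, 5, 2, 4, 1, 3, 2, 0, 2, 1, 2, 1, 2, 0, 1, 2, 2, 1, 1]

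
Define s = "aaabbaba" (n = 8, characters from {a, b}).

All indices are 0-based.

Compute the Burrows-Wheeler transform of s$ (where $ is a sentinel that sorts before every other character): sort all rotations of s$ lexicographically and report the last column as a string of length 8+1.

rank  rotation   last
    0  $aaabbaba  a
    1  a$aaabbab  b
    2  aaabbaba$  $
    3  aabbaba$a  a
    4  aba$aaabb  b
    5  abbaba$aa  a
    6  ba$aaabba  a
    7  baba$aaab  b
    8  bbaba$aaa  a

ab$abaaba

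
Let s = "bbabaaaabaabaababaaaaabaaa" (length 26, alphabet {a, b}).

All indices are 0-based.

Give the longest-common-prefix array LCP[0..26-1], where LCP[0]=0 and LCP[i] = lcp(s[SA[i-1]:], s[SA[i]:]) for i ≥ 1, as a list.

[0, 1, 2, 3, 4, 7, 3, 6, 2, 5, 7, 4, 1, 5, 6, 4, 6, 3, 0, 4, 5, 3, 5, 2, 7, 1]

rank | idx | suffix
   0 |  25 | a
   1 |  24 | aa
   2 |  23 | aaa
   3 |  17 | aaaaabaaa
   4 |  18 | aaaabaaa
   5 |   4 | aaaabaabaababaaaaabaaa
   6 |  19 | aaabaaa
   7 |   5 | aaabaabaababaaaaabaaa
   8 |  20 | aabaaa
   9 |   6 | aabaabaababaaaaabaaa
  10 |   9 | aabaababaaaaabaaa
  11 |  12 | aababaaaaabaaa
  12 |  21 | abaaa
  13 |  15 | abaaaaabaaa
  14 |   2 | abaaaabaabaababaaaaabaaa
  15 |   7 | abaabaababaaaaabaaa
  16 |  10 | abaababaaaaabaaa
  17 |  13 | ababaaaaabaaa
  18 |  22 | baaa
  19 |  16 | baaaaabaaa
  20 |   3 | baaaabaabaababaaaaabaaa
  21 |   8 | baabaababaaaaabaaa
  22 |  11 | baababaaaaabaaa
  23 |  14 | babaaaaabaaa
  24 |   1 | babaaaabaabaababaaaaabaaa
  25 |   0 | bbabaaaabaabaababaaaaabaaa

SA = [25, 24, 23, 17, 18, 4, 19, 5, 20, 6, 9, 12, 21, 15, 2, 7, 10, 13, 22, 16, 3, 8, 11, 14, 1, 0]
rank  pair      lcp
   1  s[25:],s[24:]  1  'a'
   2  s[24:],s[23:]  2  'aa'
   3  s[23:],s[17:]  3  'aaa'
   4  s[17:],s[18:]  4  'aaaa'
   5  s[18:],s[4:]  7  'aaaabaa'
   6  s[4:],s[19:]  3  'aaa'
   7  s[19:],s[5:]  6  'aaabaa'
   8  s[5:],s[20:]  2  'aa'
   9  s[20:],s[6:]  5  'aabaa'
  10  s[6:],s[9:]  7  'aabaaba'
  11  s[9:],s[12:]  4  'aaba'
  12  s[12:],s[21:]  1  'a'
  13  s[21:],s[15:]  5  'abaaa'
  14  s[15:],s[2:]  6  'abaaaa'
  15  s[2:],s[7:]  4  'abaa'
  16  s[7:],s[10:]  6  'abaaba'
  17  s[10:],s[13:]  3  'aba'
  18  s[13:],s[22:]  0  ''
  19  s[22:],s[16:]  4  'baaa'
  20  s[16:],s[3:]  5  'baaaa'
  21  s[3:],s[8:]  3  'baa'
  22  s[8:],s[11:]  5  'baaba'
  23  s[11:],s[14:]  2  'ba'
  24  s[14:],s[1:]  7  'babaaaa'
  25  s[1:],s[0:]  1  'b'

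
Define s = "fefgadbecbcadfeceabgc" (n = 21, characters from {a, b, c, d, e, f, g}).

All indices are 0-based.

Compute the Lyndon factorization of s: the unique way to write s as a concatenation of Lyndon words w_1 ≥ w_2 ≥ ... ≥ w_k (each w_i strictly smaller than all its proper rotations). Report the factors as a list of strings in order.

emit factor 1: 'f' (i=0, period=1)
emit factor 2: 'efg' (i=1, period=3)
emit factor 3: 'adbecbcadfece' (i=4, period=13)
emit factor 4: 'abgc' (i=17, period=4)

["f", "efg", "adbecbcadfece", "abgc"]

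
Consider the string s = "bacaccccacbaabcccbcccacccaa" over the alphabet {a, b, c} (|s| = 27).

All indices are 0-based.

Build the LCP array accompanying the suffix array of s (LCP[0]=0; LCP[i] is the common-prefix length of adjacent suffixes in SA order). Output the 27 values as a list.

rank | idx | suffix
   0 |  26 | a
   1 |  25 | aa
   2 |  11 | aabcccbcccacccaa
   3 |  12 | abcccbcccacccaa
   4 |   1 | acaccccacbaabcccbcccacccaa
   5 |   8 | acbaabcccbcccacccaa
   6 |  21 | acccaa
   7 |   3 | accccacbaabcccbcccacccaa
   8 |  10 | baabcccbcccacccaa
   9 |   0 | bacaccccacbaabcccbcccacccaa
  10 |  17 | bcccacccaa
  11 |  13 | bcccbcccacccaa
  12 |  24 | caa
  13 |   7 | cacbaabcccbcccacccaa
  14 |  20 | cacccaa
  15 |   2 | caccccacbaabcccbcccacccaa
  16 |   9 | cbaabcccbcccacccaa
  17 |  16 | cbcccacccaa
  18 |  23 | ccaa
  19 |   6 | ccacbaabcccbcccacccaa
  20 |  19 | ccacccaa
  21 |  15 | ccbcccacccaa
  22 |  22 | cccaa
  23 |   5 | cccacbaabcccbcccacccaa
  24 |  18 | cccacccaa
  25 |  14 | cccbcccacccaa
  26 |   4 | ccccacbaabcccbcccacccaa

SA = [26, 25, 11, 12, 1, 8, 21, 3, 10, 0, 17, 13, 24, 7, 20, 2, 9, 16, 23, 6, 19, 15, 22, 5, 18, 14, 4]
rank  pair      lcp
   1  s[26:],s[25:]  1  'a'
   2  s[25:],s[11:]  2  'aa'
   3  s[11:],s[12:]  1  'a'
   4  s[12:],s[1:]  1  'a'
   5  s[1:],s[8:]  2  'ac'
   6  s[8:],s[21:]  2  'ac'
   7  s[21:],s[3:]  4  'accc'
   8  s[3:],s[10:]  0  ''
   9  s[10:],s[0:]  2  'ba'
  10  s[0:],s[17:]  1  'b'
  11  s[17:],s[13:]  4  'bccc'
  12  s[13:],s[24:]  0  ''
  13  s[24:],s[7:]  2  'ca'
  14  s[7:],s[20:]  3  'cac'
  15  s[20:],s[2:]  5  'caccc'
  16  s[2:],s[9:]  1  'c'
  17  s[9:],s[16:]  2  'cb'
  18  s[16:],s[23:]  1  'c'
  19  s[23:],s[6:]  3  'cca'
  20  s[6:],s[19:]  4  'ccac'
  21  s[19:],s[15:]  2  'cc'
  22  s[15:],s[22:]  2  'cc'
  23  s[22:],s[5:]  4  'ccca'
  24  s[5:],s[18:]  5  'cccac'
  25  s[18:],s[14:]  3  'ccc'
  26  s[14:],s[4:]  3  'ccc'

[0, 1, 2, 1, 1, 2, 2, 4, 0, 2, 1, 4, 0, 2, 3, 5, 1, 2, 1, 3, 4, 2, 2, 4, 5, 3, 3]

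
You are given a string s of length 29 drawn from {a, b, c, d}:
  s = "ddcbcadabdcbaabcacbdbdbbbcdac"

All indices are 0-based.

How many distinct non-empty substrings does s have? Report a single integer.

rank→(start, suffix):
  0 → (12, 'aabcacbdbdbbbcdac')
  1 → (13, 'abcacbdbdbbbcdac')
  2 → (7, 'abdcbaabcacbdbdbbbcdac')
  3 → (27, 'ac')
  4 → (16, 'acbdbdbbbcdac')
  5 → (5, 'adabdcbaabcacbdbdbbbcdac')
  6 → (11, 'baabcacbdbdbbbcdac')
  7 → (22, 'bbbcdac')
  8 → (23, 'bbcdac')
  9 → (14, 'bcacbdbdbbbcdac')
  10 → (3, 'bcadabdcbaabcacbdbdbbbcdac')
  11 → (24, 'bcdac')
  12 → (20, 'bdbbbcdac')
  13 → (18, 'bdbdbbbcdac')
  14 → (8, 'bdcbaabcacbdbdbbbcdac')
  15 → (28, 'c')
  16 → (15, 'cacbdbdbbbcdac')
  17 → (4, 'cadabdcbaabcacbdbdbbbcdac')
  18 → (10, 'cbaabcacbdbdbbbcdac')
  19 → (2, 'cbcadabdcbaabcacbdbdbbbcdac')
  20 → (17, 'cbdbdbbbcdac')
  21 → (25, 'cdac')
  22 → (6, 'dabdcbaabcacbdbdbbbcdac')
  23 → (26, 'dac')
  24 → (21, 'dbbbcdac')
  25 → (19, 'dbdbbbcdac')
  26 → (9, 'dcbaabcacbdbdbbbcdac')
  27 → (1, 'dcbcadabdcbaabcacbdbdbbbcdac')
  28 → (0, 'ddcbcadabdcbaabcacbdbdbbbcdac')

SA = [12, 13, 7, 27, 16, 5, 11, 22, 23, 14, 3, 24, 20, 18, 8, 28, 15, 4, 10, 2, 17, 25, 6, 26, 21, 19, 9, 1, 0]
rank  pair      lcp
   1  s[12:],s[13:]  1  'a'
   2  s[13:],s[7:]  2  'ab'
   3  s[7:],s[27:]  1  'a'
   4  s[27:],s[16:]  2  'ac'
   5  s[16:],s[5:]  1  'a'
   6  s[5:],s[11:]  0  ''
   7  s[11:],s[22:]  1  'b'
   8  s[22:],s[23:]  2  'bb'
   9  s[23:],s[14:]  1  'b'
  10  s[14:],s[3:]  3  'bca'
  11  s[3:],s[24:]  2  'bc'
  12  s[24:],s[20:]  1  'b'
  13  s[20:],s[18:]  3  'bdb'
  14  s[18:],s[8:]  2  'bd'
  15  s[8:],s[28:]  0  ''
  16  s[28:],s[15:]  1  'c'
  17  s[15:],s[4:]  2  'ca'
  18  s[4:],s[10:]  1  'c'
  19  s[10:],s[2:]  2  'cb'
  20  s[2:],s[17:]  2  'cb'
  21  s[17:],s[25:]  1  'c'
  22  s[25:],s[6:]  0  ''
  23  s[6:],s[26:]  2  'da'
  24  s[26:],s[21:]  1  'd'
  25  s[21:],s[19:]  2  'db'
  26  s[19:],s[9:]  1  'd'
  27  s[9:],s[1:]  3  'dcb'
  28  s[1:],s[0:]  1  'd'

n(n+1)/2 = 29·30/2 = 435
Σ LCP = 0 + 1 + 2 + 1 + 2 + 1 + 0 + 1 + 2 + 1 + 3 + 2 + 1 + 3 + 2 + 0 + 1 + 2 + 1 + 2 + 2 + 1 + 0 + 2 + 1 + 2 + 1 + 3 + 1 = 41
distinct = 435 − 41 = 394

394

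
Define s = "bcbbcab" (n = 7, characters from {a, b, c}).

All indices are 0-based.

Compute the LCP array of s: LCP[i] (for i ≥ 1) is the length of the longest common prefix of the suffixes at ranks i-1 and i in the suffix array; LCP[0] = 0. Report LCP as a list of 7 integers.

[0, 0, 1, 1, 2, 0, 1]

rank | idx | suffix
   0 |   5 | ab
   1 |   6 | b
   2 |   2 | bbcab
   3 |   3 | bcab
   4 |   0 | bcbbcab
   5 |   4 | cab
   6 |   1 | cbbcab

SA = [5, 6, 2, 3, 0, 4, 1]
rank  pair      lcp
   1  s[5:],s[6:]  0  ''
   2  s[6:],s[2:]  1  'b'
   3  s[2:],s[3:]  1  'b'
   4  s[3:],s[0:]  2  'bc'
   5  s[0:],s[4:]  0  ''
   6  s[4:],s[1:]  1  'c'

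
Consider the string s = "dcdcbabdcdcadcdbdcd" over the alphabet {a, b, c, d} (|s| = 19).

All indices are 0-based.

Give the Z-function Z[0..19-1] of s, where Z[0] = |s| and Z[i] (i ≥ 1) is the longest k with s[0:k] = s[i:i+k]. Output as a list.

[19, 0, 2, 0, 0, 0, 0, 4, 0, 2, 0, 0, 3, 0, 1, 0, 3, 0, 1]

Z[0]=19
i=1: outside box; Z[1]=0
i=2: outside box; Z[2]=2 grow→box=[2,4)
i=3: min(r-i=1, Z[1]=0)=0; Z[3]=0
i=4: outside box; Z[4]=0
i=5: outside box; Z[5]=0
i=6: outside box; Z[6]=0
i=7: outside box; Z[7]=4 grow→box=[7,11)
i=8: min(r-i=3, Z[1]=0)=0; Z[8]=0
i=9: min(r-i=2, Z[2]=2)=2; Z[9]=2
i=10: min(r-i=1, Z[3]=0)=0; Z[10]=0
i=11: outside box; Z[11]=0
i=12: outside box; Z[12]=3 grow→box=[12,15)
i=13: min(r-i=2, Z[1]=0)=0; Z[13]=0
i=14: min(r-i=1, Z[2]=2)=1; Z[14]=1
i=15: outside box; Z[15]=0
i=16: outside box; Z[16]=3 grow→box=[16,19)
i=17: min(r-i=2, Z[1]=0)=0; Z[17]=0
i=18: min(r-i=1, Z[2]=2)=1; Z[18]=1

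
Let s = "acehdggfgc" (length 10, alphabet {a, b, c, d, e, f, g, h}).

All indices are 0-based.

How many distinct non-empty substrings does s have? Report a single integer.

52

sorted suffixes:
  #0 SA[0]=0  'acehdggfgc'
  #1 SA[1]=9  'c'
  #2 SA[2]=1  'cehdggfgc'
  #3 SA[3]=4  'dggfgc'
  #4 SA[4]=2  'ehdggfgc'
  #5 SA[5]=7  'fgc'
  #6 SA[6]=8  'gc'
  #7 SA[7]=6  'gfgc'
  #8 SA[8]=5  'ggfgc'
  #9 SA[9]=3  'hdggfgc'

SA = [0, 9, 1, 4, 2, 7, 8, 6, 5, 3]
[i] adj suffixes → lcp
  [1] 0/9 → 0 ('')
  [2] 9/1 → 1 ('c')
  [3] 1/4 → 0 ('')
  [4] 4/2 → 0 ('')
  [5] 2/7 → 0 ('')
  [6] 7/8 → 0 ('')
  [7] 8/6 → 1 ('g')
  [8] 6/5 → 1 ('g')
  [9] 5/3 → 0 ('')

n(n+1)/2 = 10·11/2 = 55
Σ LCP = 0 + 0 + 1 + 0 + 0 + 0 + 0 + 1 + 1 + 0 = 3
distinct = 55 − 3 = 52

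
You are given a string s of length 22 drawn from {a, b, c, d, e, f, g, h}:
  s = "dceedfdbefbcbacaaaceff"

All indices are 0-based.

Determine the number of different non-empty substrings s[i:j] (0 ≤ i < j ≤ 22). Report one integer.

rank | idx | suffix
   0 |  15 | aaaceff
   1 |  16 | aaceff
   2 |  13 | acaaaceff
   3 |  17 | aceff
   4 |  12 | bacaaaceff
   5 |  10 | bcbacaaaceff
   6 |   7 | befbcbacaaaceff
   7 |  14 | caaaceff
   8 |  11 | cbacaaaceff
   9 |   1 | ceedfdbefbcbacaaaceff
  10 |  18 | ceff
  11 |   6 | dbefbcbacaaaceff
  12 |   0 | dceedfdbefbcbacaaaceff
  13 |   4 | dfdbefbcbacaaaceff
  14 |   3 | edfdbefbcbacaaaceff
  15 |   2 | eedfdbefbcbacaaaceff
  16 |   8 | efbcbacaaaceff
  17 |  19 | eff
  18 |  21 | f
  19 |   9 | fbcbacaaaceff
  20 |   5 | fdbefbcbacaaaceff
  21 |  20 | ff

SA = [15, 16, 13, 17, 12, 10, 7, 14, 11, 1, 18, 6, 0, 4, 3, 2, 8, 19, 21, 9, 5, 20]
[i] adj suffixes → lcp
  [1] 15/16 → 2 ('aa')
  [2] 16/13 → 1 ('a')
  [3] 13/17 → 2 ('ac')
  [4] 17/12 → 0 ('')
  [5] 12/10 → 1 ('b')
  [6] 10/7 → 1 ('b')
  [7] 7/14 → 0 ('')
  [8] 14/11 → 1 ('c')
  [9] 11/1 → 1 ('c')
  [10] 1/18 → 2 ('ce')
  [11] 18/6 → 0 ('')
  [12] 6/0 → 1 ('d')
  [13] 0/4 → 1 ('d')
  [14] 4/3 → 0 ('')
  [15] 3/2 → 1 ('e')
  [16] 2/8 → 1 ('e')
  [17] 8/19 → 2 ('ef')
  [18] 19/21 → 0 ('')
  [19] 21/9 → 1 ('f')
  [20] 9/5 → 1 ('f')
  [21] 5/20 → 1 ('f')

n(n+1)/2 = 22·23/2 = 253
Σ LCP = 0 + 2 + 1 + 2 + 0 + 1 + 1 + 0 + 1 + 1 + 2 + 0 + 1 + 1 + 0 + 1 + 1 + 2 + 0 + 1 + 1 + 1 = 20
distinct = 253 − 20 = 233

233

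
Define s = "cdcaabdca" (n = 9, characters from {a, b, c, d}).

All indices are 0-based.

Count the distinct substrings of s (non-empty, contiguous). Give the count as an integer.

37

sorted suffixes:
  #0 SA[0]=8  'a'
  #1 SA[1]=3  'aabdca'
  #2 SA[2]=4  'abdca'
  #3 SA[3]=5  'bdca'
  #4 SA[4]=7  'ca'
  #5 SA[5]=2  'caabdca'
  #6 SA[6]=0  'cdcaabdca'
  #7 SA[7]=6  'dca'
  #8 SA[8]=1  'dcaabdca'

SA = [8, 3, 4, 5, 7, 2, 0, 6, 1]
i: (SA[i-1],SA[i]) lcp shared
  1: (8,3) 1 'a'
  2: (3,4) 1 'a'
  3: (4,5) 0 ''
  4: (5,7) 0 ''
  5: (7,2) 2 'ca'
  6: (2,0) 1 'c'
  7: (0,6) 0 ''
  8: (6,1) 3 'dca'

n(n+1)/2 = 9·10/2 = 45
Σ LCP = 0 + 1 + 1 + 0 + 0 + 2 + 1 + 0 + 3 = 8
distinct = 45 − 8 = 37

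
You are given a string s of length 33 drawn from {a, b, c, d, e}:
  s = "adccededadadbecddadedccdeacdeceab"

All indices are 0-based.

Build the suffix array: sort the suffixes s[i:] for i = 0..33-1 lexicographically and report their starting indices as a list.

sorted suffixes:
  #0 SA[0]=31  'ab'
  #1 SA[1]=25  'acdeceab'
  #2 SA[2]=8  'adadbecddadedccdeacdeceab'
  #3 SA[3]=10  'adbecddadedccdeacdeceab'
  #4 SA[4]=0  'adccededadadbecddadedccdeacdeceab'
  #5 SA[5]=17  'adedccdeacdeceab'
  #6 SA[6]=32  'b'
  #7 SA[7]=12  'becddadedccdeacdeceab'
  #8 SA[8]=21  'ccdeacdeceab'
  #9 SA[9]=2  'ccededadadbecddadedccdeacdeceab'
  #10 SA[10]=14  'cddadedccdeacdeceab'
  #11 SA[11]=22  'cdeacdeceab'
  #12 SA[12]=26  'cdeceab'
  #13 SA[13]=29  'ceab'
  #14 SA[14]=3  'cededadadbecddadedccdeacdeceab'
  #15 SA[15]=7  'dadadbecddadedccdeacdeceab'
  #16 SA[16]=9  'dadbecddadedccdeacdeceab'
  #17 SA[17]=16  'dadedccdeacdeceab'
  #18 SA[18]=11  'dbecddadedccdeacdeceab'
  #19 SA[19]=20  'dccdeacdeceab'
  #20 SA[20]=1  'dccededadadbecddadedccdeacdeceab'
  #21 SA[21]=15  'ddadedccdeacdeceab'
  #22 SA[22]=23  'deacdeceab'
  #23 SA[23]=27  'deceab'
  #24 SA[24]=5  'dedadadbecddadedccdeacdeceab'
  #25 SA[25]=18  'dedccdeacdeceab'
  #26 SA[26]=30  'eab'
  #27 SA[27]=24  'eacdeceab'
  #28 SA[28]=13  'ecddadedccdeacdeceab'
  #29 SA[29]=28  'eceab'
  #30 SA[30]=6  'edadadbecddadedccdeacdeceab'
  #31 SA[31]=19  'edccdeacdeceab'
  #32 SA[32]=4  'ededadadbecddadedccdeacdeceab'

[31, 25, 8, 10, 0, 17, 32, 12, 21, 2, 14, 22, 26, 29, 3, 7, 9, 16, 11, 20, 1, 15, 23, 27, 5, 18, 30, 24, 13, 28, 6, 19, 4]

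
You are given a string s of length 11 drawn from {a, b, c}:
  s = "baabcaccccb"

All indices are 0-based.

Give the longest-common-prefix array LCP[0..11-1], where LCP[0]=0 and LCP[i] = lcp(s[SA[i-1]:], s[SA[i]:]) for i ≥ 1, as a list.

[0, 1, 1, 0, 1, 1, 0, 1, 1, 2, 3]

rank→(start, suffix):
  0 → (1, 'aabcaccccb')
  1 → (2, 'abcaccccb')
  2 → (5, 'accccb')
  3 → (10, 'b')
  4 → (0, 'baabcaccccb')
  5 → (3, 'bcaccccb')
  6 → (4, 'caccccb')
  7 → (9, 'cb')
  8 → (8, 'ccb')
  9 → (7, 'cccb')
  10 → (6, 'ccccb')

SA = [1, 2, 5, 10, 0, 3, 4, 9, 8, 7, 6]
rank  pair      lcp
   1  s[1:],s[2:]  1  'a'
   2  s[2:],s[5:]  1  'a'
   3  s[5:],s[10:]  0  ''
   4  s[10:],s[0:]  1  'b'
   5  s[0:],s[3:]  1  'b'
   6  s[3:],s[4:]  0  ''
   7  s[4:],s[9:]  1  'c'
   8  s[9:],s[8:]  1  'c'
   9  s[8:],s[7:]  2  'cc'
  10  s[7:],s[6:]  3  'ccc'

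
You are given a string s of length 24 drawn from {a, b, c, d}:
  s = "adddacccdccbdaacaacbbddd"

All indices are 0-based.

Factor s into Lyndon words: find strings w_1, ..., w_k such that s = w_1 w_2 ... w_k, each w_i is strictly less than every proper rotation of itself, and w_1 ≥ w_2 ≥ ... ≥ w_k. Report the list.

["addd", "acccdccbd", "aacaacbbddd"]

emit factor 1: 'addd' (i=0, period=4)
emit factor 2: 'acccdccbd' (i=4, period=9)
emit factor 3: 'aacaacbbddd' (i=13, period=11)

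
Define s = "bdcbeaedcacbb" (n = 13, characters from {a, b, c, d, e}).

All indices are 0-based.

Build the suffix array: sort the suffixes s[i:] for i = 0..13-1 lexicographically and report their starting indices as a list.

[9, 5, 12, 11, 0, 3, 8, 10, 2, 7, 1, 4, 6]

rank→(start, suffix):
  0 → (9, 'acbb')
  1 → (5, 'aedcacbb')
  2 → (12, 'b')
  3 → (11, 'bb')
  4 → (0, 'bdcbeaedcacbb')
  5 → (3, 'beaedcacbb')
  6 → (8, 'cacbb')
  7 → (10, 'cbb')
  8 → (2, 'cbeaedcacbb')
  9 → (7, 'dcacbb')
  10 → (1, 'dcbeaedcacbb')
  11 → (4, 'eaedcacbb')
  12 → (6, 'edcacbb')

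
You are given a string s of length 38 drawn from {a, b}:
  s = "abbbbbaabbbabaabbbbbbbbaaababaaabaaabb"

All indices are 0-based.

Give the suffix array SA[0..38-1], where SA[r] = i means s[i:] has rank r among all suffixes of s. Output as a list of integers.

[29, 23, 33, 30, 24, 34, 6, 13, 27, 31, 11, 25, 35, 7, 0, 14, 37, 28, 22, 32, 5, 12, 26, 10, 36, 21, 4, 9, 20, 3, 8, 19, 2, 18, 1, 17, 16, 15]

rank | idx | suffix
   0 |  29 | aaabaaabb
   1 |  23 | aaababaaabaaabb
   2 |  33 | aaabb
   3 |  30 | aabaaabb
   4 |  24 | aababaaabaaabb
   5 |  34 | aabb
   6 |   6 | aabbbabaabbbbbbbbaaababaaabaaabb
   7 |  13 | aabbbbbbbbaaababaaabaaabb
   8 |  27 | abaaabaaabb
   9 |  31 | abaaabb
  10 |  11 | abaabbbbbbbbaaababaaabaaabb
  11 |  25 | ababaaabaaabb
  12 |  35 | abb
  13 |   7 | abbbabaabbbbbbbbaaababaaabaaabb
  14 |   0 | abbbbbaabbbabaabbbbbbbbaaababaaabaaabb
  15 |  14 | abbbbbbbbaaababaaabaaabb
  16 |  37 | b
  17 |  28 | baaabaaabb
  18 |  22 | baaababaaabaaabb
  19 |  32 | baaabb
  20 |   5 | baabbbabaabbbbbbbbaaababaaabaaabb
  21 |  12 | baabbbbbbbbaaababaaabaaabb
  22 |  26 | babaaabaaabb
  23 |  10 | babaabbbbbbbbaaababaaabaaabb
  24 |  36 | bb
  25 |  21 | bbaaababaaabaaabb
  26 |   4 | bbaabbbabaabbbbbbbbaaababaaabaaabb
  27 |   9 | bbabaabbbbbbbbaaababaaabaaabb
  28 |  20 | bbbaaababaaabaaabb
  29 |   3 | bbbaabbbabaabbbbbbbbaaababaaabaaabb
  30 |   8 | bbbabaabbbbbbbbaaababaaabaaabb
  31 |  19 | bbbbaaababaaabaaabb
  32 |   2 | bbbbaabbbabaabbbbbbbbaaababaaabaaabb
  33 |  18 | bbbbbaaababaaabaaabb
  34 |   1 | bbbbbaabbbabaabbbbbbbbaaababaaabaaabb
  35 |  17 | bbbbbbaaababaaabaaabb
  36 |  16 | bbbbbbbaaababaaabaaabb
  37 |  15 | bbbbbbbbaaababaaabaaabb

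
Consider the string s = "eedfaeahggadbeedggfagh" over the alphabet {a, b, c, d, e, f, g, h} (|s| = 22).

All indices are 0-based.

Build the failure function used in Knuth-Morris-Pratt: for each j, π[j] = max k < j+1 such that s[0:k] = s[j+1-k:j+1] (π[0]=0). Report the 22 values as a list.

[0, 1, 0, 0, 0, 1, 0, 0, 0, 0, 0, 0, 0, 1, 2, 3, 0, 0, 0, 0, 0, 0]

π[0] = 0
j=1 s[j]='e': π[1]=1 (border 'e')
j=2 s[j]='d': k: 1→0; π[2]=0 (border '')
j=3 s[j]='f': π[3]=0 (border '')
j=4 s[j]='a': π[4]=0 (border '')
j=5 s[j]='e': π[5]=1 (border 'e')
j=6 s[j]='a': k: 1→0; π[6]=0 (border '')
j=7 s[j]='h': π[7]=0 (border '')
j=8 s[j]='g': π[8]=0 (border '')
j=9 s[j]='g': π[9]=0 (border '')
j=10 s[j]='a': π[10]=0 (border '')
j=11 s[j]='d': π[11]=0 (border '')
j=12 s[j]='b': π[12]=0 (border '')
j=13 s[j]='e': π[13]=1 (border 'e')
j=14 s[j]='e': π[14]=2 (border 'ee')
j=15 s[j]='d': π[15]=3 (border 'eed')
j=16 s[j]='g': k: 3→0; π[16]=0 (border '')
j=17 s[j]='g': π[17]=0 (border '')
j=18 s[j]='f': π[18]=0 (border '')
j=19 s[j]='a': π[19]=0 (border '')
j=20 s[j]='g': π[20]=0 (border '')
j=21 s[j]='h': π[21]=0 (border '')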